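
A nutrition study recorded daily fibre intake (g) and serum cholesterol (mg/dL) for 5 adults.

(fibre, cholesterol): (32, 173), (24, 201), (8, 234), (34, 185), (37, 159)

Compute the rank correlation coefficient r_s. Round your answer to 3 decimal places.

Rank fibre: 3, 2, 1, 4, 5
Rank cholesterol: 2, 4, 5, 3, 1
d = rank(fibre) − rank(cholesterol): 1, -2, -4, 1, 4; Σd² = 38
ρ = 1 − 6Σd² / [n(n²−1)] = 1 − 6×38 / (5×24) = 1 − 228/120 ≈ -0.900

-0.900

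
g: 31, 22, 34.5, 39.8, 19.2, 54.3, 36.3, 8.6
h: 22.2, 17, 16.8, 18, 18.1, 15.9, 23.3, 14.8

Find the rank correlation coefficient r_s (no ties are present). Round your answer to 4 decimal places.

Rank g: 4, 3, 5, 7, 2, 8, 6, 1
Rank h: 7, 4, 3, 5, 6, 2, 8, 1
d = rank(g) − rank(h): -3, -1, 2, 2, -4, 6, -2, 0; Σd² = 74
ρ = 1 − 6Σd² / [n(n²−1)] = 1 − 6×74 / (8×63) = 1 − 444/504 ≈ 0.1190

0.1190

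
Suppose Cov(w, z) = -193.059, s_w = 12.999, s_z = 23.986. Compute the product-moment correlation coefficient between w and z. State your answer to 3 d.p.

-0.619

r = Cov(w,z) / (s_w · s_z) = -193.059 / (12.999 × 23.986)
  = -193.059 / 311.7940 ≈ -0.619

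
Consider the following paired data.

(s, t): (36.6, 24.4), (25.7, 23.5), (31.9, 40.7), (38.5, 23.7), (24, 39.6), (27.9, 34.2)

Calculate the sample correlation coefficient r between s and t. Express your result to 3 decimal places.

n = 6, Σs = 184.6, Σt = 186.1, Σs² = 5854.32, Σt² = 6103.59, Σst = 5612.35
nΣst − ΣsΣt = 33674.1 − 34354.06 = -679.96
nΣs² − (Σs)² = 35125.92 − 34077.16 = 1048.76; nΣt² − (Σt)² = 36621.54 − 34633.21 = 1988.33
r = -679.96 / √(1048.76 × 1988.33) = -679.96 / 1444.0502 ≈ -0.471

-0.471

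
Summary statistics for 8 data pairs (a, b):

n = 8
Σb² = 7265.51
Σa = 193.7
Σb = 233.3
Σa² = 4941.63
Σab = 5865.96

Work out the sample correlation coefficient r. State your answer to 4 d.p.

r = (nΣab − ΣaΣb) / √[(nΣa² − (Σa)²)(nΣb² − (Σb)²)]
Numerator: 8×5865.96 − 193.7×233.3 = 1737.47
Denominator: √[(39533.04 − 37519.69)(58124.08 − 54428.89)] = √[2013.35 × 3695.19] = 2727.5833
r = 1737.47 / 2727.5833 ≈ 0.6370

0.6370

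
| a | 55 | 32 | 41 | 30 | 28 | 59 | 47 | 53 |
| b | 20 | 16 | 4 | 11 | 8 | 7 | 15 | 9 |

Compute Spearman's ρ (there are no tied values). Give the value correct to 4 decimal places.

0.0476

Rank a: 7, 3, 4, 2, 1, 8, 5, 6
Rank b: 8, 7, 1, 5, 3, 2, 6, 4
d = rank(a) − rank(b): -1, -4, 3, -3, -2, 6, -1, 2; Σd² = 80
ρ = 1 − 6Σd² / [n(n²−1)] = 1 − 6×80 / (8×63) = 1 − 480/504 ≈ 0.0476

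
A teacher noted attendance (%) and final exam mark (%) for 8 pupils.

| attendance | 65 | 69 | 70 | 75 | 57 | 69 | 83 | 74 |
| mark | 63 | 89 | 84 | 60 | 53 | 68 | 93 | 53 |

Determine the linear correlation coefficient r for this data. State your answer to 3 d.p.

0.489

n = 8, Σx = 562, Σy = 563, Σx² = 39886, Σy² = 41437, Σxy = 39970
nΣxy − ΣxΣy = 319760 − 316406 = 3354
nΣx² − (Σx)² = 319088 − 315844 = 3244; nΣy² − (Σy)² = 331496 − 316969 = 14527
r = 3354 / √(3244 × 14527) = 3354 / 6864.8079 ≈ 0.489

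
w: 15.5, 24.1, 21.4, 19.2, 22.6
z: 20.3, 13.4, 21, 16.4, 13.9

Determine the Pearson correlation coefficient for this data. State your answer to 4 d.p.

-0.6683

n = 5, Σw = 102.8, Σz = 85, Σw² = 2158.42, Σz² = 1494.82, Σwz = 1716.01
nΣwz − ΣwΣz = 8580.05 − 8738 = -157.95
nΣw² − (Σw)² = 10792.1 − 10567.84 = 224.26; nΣz² − (Σz)² = 7474.1 − 7225 = 249.1
r = -157.95 / √(224.26 × 249.1) = -157.95 / 236.3539 ≈ -0.6683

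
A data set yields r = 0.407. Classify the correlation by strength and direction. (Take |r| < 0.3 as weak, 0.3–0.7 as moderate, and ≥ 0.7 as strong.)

moderate positive

r = 0.407 > 0 so the relationship is positive.
|r| = 0.407, which falls in the moderate range.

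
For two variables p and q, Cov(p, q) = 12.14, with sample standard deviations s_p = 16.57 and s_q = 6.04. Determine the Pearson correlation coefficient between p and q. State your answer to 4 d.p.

0.1213

r = Cov(p,q) / (s_p · s_q) = 12.14 / (16.57 × 6.04)
  = 12.14 / 100.0828 ≈ 0.1213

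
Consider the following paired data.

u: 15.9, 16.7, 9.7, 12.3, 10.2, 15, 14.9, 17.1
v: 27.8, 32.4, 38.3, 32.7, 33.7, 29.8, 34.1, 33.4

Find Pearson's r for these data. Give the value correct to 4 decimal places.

n = 8, Σu = 111.8, Σv = 262.2, Σu² = 1620.54, Σv² = 8660.88, Σuv = 3626.79
nΣuv − ΣuΣv = 29014.32 − 29313.96 = -299.64
nΣu² − (Σu)² = 12964.32 − 12499.24 = 465.08; nΣv² − (Σv)² = 69287.04 − 68748.84 = 538.2
r = -299.64 / √(465.08 × 538.2) = -299.64 / 500.3060 ≈ -0.5989

-0.5989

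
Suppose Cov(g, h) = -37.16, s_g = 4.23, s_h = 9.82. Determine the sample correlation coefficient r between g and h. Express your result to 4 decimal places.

r = Cov(g,h) / (s_g · s_h) = -37.16 / (4.23 × 9.82)
  = -37.16 / 41.5386 ≈ -0.8946

-0.8946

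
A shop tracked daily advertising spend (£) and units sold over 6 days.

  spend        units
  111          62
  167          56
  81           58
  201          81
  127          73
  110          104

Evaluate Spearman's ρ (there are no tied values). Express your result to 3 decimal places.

Rank spend: 3, 5, 1, 6, 4, 2
Rank units: 3, 1, 2, 5, 4, 6
d = rank(spend) − rank(units): 0, 4, -1, 1, 0, -4; Σd² = 34
ρ = 1 − 6Σd² / [n(n²−1)] = 1 − 6×34 / (6×35) = 1 − 204/210 ≈ 0.029

0.029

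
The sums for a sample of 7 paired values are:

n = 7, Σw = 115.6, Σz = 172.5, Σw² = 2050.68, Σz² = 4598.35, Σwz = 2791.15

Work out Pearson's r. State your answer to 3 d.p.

-0.259

r = (nΣwz − ΣwΣz) / √[(nΣw² − (Σw)²)(nΣz² − (Σz)²)]
Numerator: 7×2791.15 − 115.6×172.5 = -402.95
Denominator: √[(14354.76 − 13363.36)(32188.45 − 29756.25)] = √[991.4 × 2432.2] = 1552.8307
r = -402.95 / 1552.8307 ≈ -0.259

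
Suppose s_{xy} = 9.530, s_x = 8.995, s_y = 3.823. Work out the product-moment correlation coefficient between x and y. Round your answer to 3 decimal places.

r = Cov(x,y) / (s_x · s_y) = 9.530 / (8.995 × 3.823)
  = 9.530 / 34.3879 ≈ 0.277

0.277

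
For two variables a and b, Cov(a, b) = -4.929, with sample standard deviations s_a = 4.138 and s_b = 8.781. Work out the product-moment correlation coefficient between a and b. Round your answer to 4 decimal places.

-0.1357

r = Cov(a,b) / (s_a · s_b) = -4.929 / (4.138 × 8.781)
  = -4.929 / 36.3358 ≈ -0.1357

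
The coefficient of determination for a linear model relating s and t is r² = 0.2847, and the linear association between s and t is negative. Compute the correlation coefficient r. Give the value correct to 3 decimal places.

-0.534

|r| = √0.2847 = 0.534
The association is negative, so r = −0.534.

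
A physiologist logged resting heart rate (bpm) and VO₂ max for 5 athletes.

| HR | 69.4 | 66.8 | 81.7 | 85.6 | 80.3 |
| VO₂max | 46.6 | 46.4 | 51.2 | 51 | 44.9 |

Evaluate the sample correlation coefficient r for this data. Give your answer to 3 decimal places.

n = 5, Σx = 383.8, Σy = 240.1, Σx² = 29728.94, Σy² = 11562.97, Σxy = 18487.67
nΣxy − ΣxΣy = 92438.35 − 92150.38 = 287.97
nΣx² − (Σx)² = 148644.7 − 147302.44 = 1342.26; nΣy² − (Σy)² = 57814.85 − 57648.01 = 166.84
r = 287.97 / √(1342.26 × 166.84) = 287.97 / 473.2258 ≈ 0.609

0.609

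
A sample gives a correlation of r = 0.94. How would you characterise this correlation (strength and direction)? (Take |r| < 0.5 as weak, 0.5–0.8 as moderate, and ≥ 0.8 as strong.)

r = 0.94 > 0 so the relationship is positive.
|r| = 0.94, which falls in the strong range.

strong positive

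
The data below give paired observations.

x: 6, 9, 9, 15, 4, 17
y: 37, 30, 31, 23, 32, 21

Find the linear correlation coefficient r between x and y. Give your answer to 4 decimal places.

n = 6, Σx = 60, Σy = 174, Σx² = 728, Σy² = 5224, Σxy = 1601
nΣxy − ΣxΣy = 9606 − 10440 = -834
nΣx² − (Σx)² = 4368 − 3600 = 768; nΣy² − (Σy)² = 31344 − 30276 = 1068
r = -834 / √(768 × 1068) = -834 / 905.6622 ≈ -0.9209

-0.9209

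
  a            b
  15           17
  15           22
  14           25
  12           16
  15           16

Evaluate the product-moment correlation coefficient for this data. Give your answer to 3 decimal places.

n = 5, Σa = 71, Σb = 96, Σa² = 1015, Σb² = 1910, Σab = 1367
nΣab − ΣaΣb = 6835 − 6816 = 19
nΣa² − (Σa)² = 5075 − 5041 = 34; nΣb² − (Σb)² = 9550 − 9216 = 334
r = 19 / √(34 × 334) = 19 / 106.5645 ≈ 0.178

0.178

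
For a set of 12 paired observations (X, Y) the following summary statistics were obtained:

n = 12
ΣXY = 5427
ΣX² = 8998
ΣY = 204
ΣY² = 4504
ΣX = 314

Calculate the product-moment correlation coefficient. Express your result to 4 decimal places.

r = (nΣXY − ΣXΣY) / √[(nΣX² − (ΣX)²)(nΣY² − (ΣY)²)]
Numerator: 12×5427 − 314×204 = 1068
Denominator: √[(107976 − 98596)(54048 − 41616)] = √[9380 × 12432] = 10798.7110
r = 1068 / 10798.7110 ≈ 0.0989

0.0989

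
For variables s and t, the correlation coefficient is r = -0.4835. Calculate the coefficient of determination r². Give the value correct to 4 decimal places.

0.2338

r² = (-0.4835)² = 0.2338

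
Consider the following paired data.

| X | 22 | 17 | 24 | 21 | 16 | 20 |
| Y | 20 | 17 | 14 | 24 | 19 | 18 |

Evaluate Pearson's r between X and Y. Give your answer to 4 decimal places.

n = 6, ΣX = 120, ΣY = 112, ΣX² = 2446, ΣY² = 2146, ΣXY = 2233
nΣXY − ΣXΣY = 13398 − 13440 = -42
nΣX² − (ΣX)² = 14676 − 14400 = 276; nΣY² − (ΣY)² = 12876 − 12544 = 332
r = -42 / √(276 × 332) = -42 / 302.7078 ≈ -0.1387

-0.1387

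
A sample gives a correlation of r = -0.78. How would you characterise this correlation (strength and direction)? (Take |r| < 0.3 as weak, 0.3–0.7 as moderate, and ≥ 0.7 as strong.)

strong negative

r = -0.78 < 0 so the relationship is negative.
|r| = 0.78, which falls in the strong range.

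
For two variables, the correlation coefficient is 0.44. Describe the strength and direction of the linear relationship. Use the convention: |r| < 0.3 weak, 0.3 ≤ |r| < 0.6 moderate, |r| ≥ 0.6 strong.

moderate positive

r = 0.44 > 0 so the relationship is positive.
|r| = 0.44, which falls in the moderate range.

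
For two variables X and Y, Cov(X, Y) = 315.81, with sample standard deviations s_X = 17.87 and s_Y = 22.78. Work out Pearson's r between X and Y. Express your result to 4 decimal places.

r = Cov(X,Y) / (s_X · s_Y) = 315.81 / (17.87 × 22.78)
  = 315.81 / 407.0786 ≈ 0.7758

0.7758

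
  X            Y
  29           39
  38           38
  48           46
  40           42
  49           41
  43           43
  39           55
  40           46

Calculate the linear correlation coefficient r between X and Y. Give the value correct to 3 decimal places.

0.184

n = 8, ΣX = 326, ΣY = 350, ΣX² = 13560, ΣY² = 15516, ΣXY = 14306
nΣXY − ΣXΣY = 114448 − 114100 = 348
nΣX² − (ΣX)² = 108480 − 106276 = 2204; nΣY² − (ΣY)² = 124128 − 122500 = 1628
r = 348 / √(2204 × 1628) = 348 / 1894.2312 ≈ 0.184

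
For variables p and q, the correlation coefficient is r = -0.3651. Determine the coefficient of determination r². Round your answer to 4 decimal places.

r² = (-0.3651)² = 0.1333

0.1333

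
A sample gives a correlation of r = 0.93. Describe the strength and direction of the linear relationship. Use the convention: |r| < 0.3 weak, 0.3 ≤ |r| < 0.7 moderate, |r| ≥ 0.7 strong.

strong positive

r = 0.93 > 0 so the relationship is positive.
|r| = 0.93, which falls in the strong range.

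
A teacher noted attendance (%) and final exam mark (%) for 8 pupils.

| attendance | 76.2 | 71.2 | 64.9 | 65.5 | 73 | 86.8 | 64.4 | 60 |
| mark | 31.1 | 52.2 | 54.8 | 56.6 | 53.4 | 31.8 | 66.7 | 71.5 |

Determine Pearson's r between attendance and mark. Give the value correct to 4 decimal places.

-0.8988

n = 8, Σx = 562, Σy = 418.1, Σx² = 39988.74, Σy² = 23322.59, Σxy = 28594.2
nΣxy − ΣxΣy = 228753.6 − 234972.2 = -6218.6
nΣx² − (Σx)² = 319909.92 − 315844 = 4065.92; nΣy² − (Σy)² = 186580.72 − 174807.61 = 11773.11
r = -6218.6 / √(4065.92 × 11773.11) = -6218.6 / 6918.7082 ≈ -0.8988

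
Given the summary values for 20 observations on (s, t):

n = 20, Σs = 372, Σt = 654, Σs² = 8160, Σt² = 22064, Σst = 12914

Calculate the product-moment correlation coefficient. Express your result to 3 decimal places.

0.817

r = (nΣst − ΣsΣt) / √[(nΣs² − (Σs)²)(nΣt² − (Σt)²)]
Numerator: 20×12914 − 372×654 = 14992
Denominator: √[(163200 − 138384)(441280 − 427716)] = √[24816 × 13564] = 18346.7769
r = 14992 / 18346.7769 ≈ 0.817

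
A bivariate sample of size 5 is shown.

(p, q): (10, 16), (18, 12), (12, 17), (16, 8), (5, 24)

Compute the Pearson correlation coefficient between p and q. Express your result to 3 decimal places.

n = 5, Σp = 61, Σq = 77, Σp² = 849, Σq² = 1329, Σpq = 828
nΣpq − ΣpΣq = 4140 − 4697 = -557
nΣp² − (Σp)² = 4245 − 3721 = 524; nΣq² − (Σq)² = 6645 − 5929 = 716
r = -557 / √(524 × 716) = -557 / 612.5227 ≈ -0.909

-0.909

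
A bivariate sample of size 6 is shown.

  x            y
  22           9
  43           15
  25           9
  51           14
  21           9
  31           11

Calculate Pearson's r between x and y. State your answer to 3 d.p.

0.942

n = 6, Σx = 193, Σy = 67, Σx² = 6961, Σy² = 785, Σxy = 2312
nΣxy − ΣxΣy = 13872 − 12931 = 941
nΣx² − (Σx)² = 41766 − 37249 = 4517; nΣy² − (Σy)² = 4710 − 4489 = 221
r = 941 / √(4517 × 221) = 941 / 999.1281 ≈ 0.942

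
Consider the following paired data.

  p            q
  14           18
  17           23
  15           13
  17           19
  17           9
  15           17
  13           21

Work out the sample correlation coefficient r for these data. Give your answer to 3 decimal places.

n = 7, Σp = 108, Σq = 120, Σp² = 1682, Σq² = 2194, Σpq = 1842
nΣpq − ΣpΣq = 12894 − 12960 = -66
nΣp² − (Σp)² = 11774 − 11664 = 110; nΣq² − (Σq)² = 15358 − 14400 = 958
r = -66 / √(110 × 958) = -66 / 324.6229 ≈ -0.203

-0.203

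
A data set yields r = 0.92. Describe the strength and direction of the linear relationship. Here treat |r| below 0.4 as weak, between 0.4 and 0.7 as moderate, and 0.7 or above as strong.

strong positive

r = 0.92 > 0 so the relationship is positive.
|r| = 0.92, which falls in the strong range.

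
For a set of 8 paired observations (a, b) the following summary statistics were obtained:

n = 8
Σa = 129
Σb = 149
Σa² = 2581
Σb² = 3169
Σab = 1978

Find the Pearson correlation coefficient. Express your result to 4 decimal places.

-0.9560

r = (nΣab − ΣaΣb) / √[(nΣa² − (Σa)²)(nΣb² − (Σb)²)]
Numerator: 8×1978 − 129×149 = -3397
Denominator: √[(20648 − 16641)(25352 − 22201)] = √[4007 × 3151] = 3553.3163
r = -3397 / 3553.3163 ≈ -0.9560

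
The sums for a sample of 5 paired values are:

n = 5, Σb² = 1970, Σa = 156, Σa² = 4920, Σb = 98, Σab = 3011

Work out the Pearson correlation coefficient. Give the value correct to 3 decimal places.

-0.914

r = (nΣab − ΣaΣb) / √[(nΣa² − (Σa)²)(nΣb² − (Σb)²)]
Numerator: 5×3011 − 156×98 = -233
Denominator: √[(24600 − 24336)(9850 − 9604)] = √[264 × 246] = 254.8411
r = -233 / 254.8411 ≈ -0.914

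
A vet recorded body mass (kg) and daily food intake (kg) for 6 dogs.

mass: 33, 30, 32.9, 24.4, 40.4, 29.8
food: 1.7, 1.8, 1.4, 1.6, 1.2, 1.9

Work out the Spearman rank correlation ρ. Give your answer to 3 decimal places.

Rank mass: 5, 3, 4, 1, 6, 2
Rank food: 4, 5, 2, 3, 1, 6
d = rank(mass) − rank(food): 1, -2, 2, -2, 5, -4; Σd² = 54
ρ = 1 − 6Σd² / [n(n²−1)] = 1 − 6×54 / (6×35) = 1 − 324/210 ≈ -0.543

-0.543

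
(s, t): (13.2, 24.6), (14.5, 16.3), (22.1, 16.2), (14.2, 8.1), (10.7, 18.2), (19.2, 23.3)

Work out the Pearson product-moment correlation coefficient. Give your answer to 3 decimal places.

n = 6, Σs = 93.9, Σt = 106.7, Σs² = 1557.67, Σt² = 2073.03, Σst = 1676.21
nΣst − ΣsΣt = 10057.26 − 10019.13 = 38.13
nΣs² − (Σs)² = 9346.02 − 8817.21 = 528.81; nΣt² − (Σt)² = 12438.18 − 11384.89 = 1053.29
r = 38.13 / √(528.81 × 1053.29) = 38.13 / 746.3178 ≈ 0.051

0.051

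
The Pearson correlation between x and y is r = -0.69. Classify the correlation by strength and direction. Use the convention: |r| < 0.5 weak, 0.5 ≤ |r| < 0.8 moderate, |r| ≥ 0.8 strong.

moderate negative

r = -0.69 < 0 so the relationship is negative.
|r| = 0.69, which falls in the moderate range.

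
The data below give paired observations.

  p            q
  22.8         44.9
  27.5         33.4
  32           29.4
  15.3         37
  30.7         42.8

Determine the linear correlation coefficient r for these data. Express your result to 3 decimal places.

n = 5, Σp = 128.3, Σq = 187.5, Σp² = 3476.67, Σq² = 7196.77, Σpq = 4763.08
nΣpq − ΣpΣq = 23815.4 − 24056.25 = -240.85
nΣp² − (Σp)² = 17383.35 − 16460.89 = 922.46; nΣq² − (Σq)² = 35983.85 − 35156.25 = 827.6
r = -240.85 / √(922.46 × 827.6) = -240.85 / 873.7436 ≈ -0.276

-0.276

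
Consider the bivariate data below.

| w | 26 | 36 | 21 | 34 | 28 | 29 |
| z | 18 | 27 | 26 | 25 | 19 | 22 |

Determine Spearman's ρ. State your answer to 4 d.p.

0.4286

Rank w: 2, 6, 1, 5, 3, 4
Rank z: 1, 6, 5, 4, 2, 3
d = rank(w) − rank(z): 1, 0, -4, 1, 1, 1; Σd² = 20
ρ = 1 − 6Σd² / [n(n²−1)] = 1 − 6×20 / (6×35) = 1 − 120/210 ≈ 0.4286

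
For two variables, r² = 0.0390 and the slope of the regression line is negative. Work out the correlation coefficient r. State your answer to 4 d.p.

-0.1975

|r| = √0.0390 = 0.1975
The association is negative, so r = −0.1975.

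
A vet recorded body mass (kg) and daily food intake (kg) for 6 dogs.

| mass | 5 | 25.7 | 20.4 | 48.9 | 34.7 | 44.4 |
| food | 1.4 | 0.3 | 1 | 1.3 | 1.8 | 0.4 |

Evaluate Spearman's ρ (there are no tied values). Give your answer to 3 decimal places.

-0.086

Rank mass: 1, 3, 2, 6, 4, 5
Rank food: 5, 1, 3, 4, 6, 2
d = rank(mass) − rank(food): -4, 2, -1, 2, -2, 3; Σd² = 38
ρ = 1 − 6Σd² / [n(n²−1)] = 1 − 6×38 / (6×35) = 1 − 228/210 ≈ -0.086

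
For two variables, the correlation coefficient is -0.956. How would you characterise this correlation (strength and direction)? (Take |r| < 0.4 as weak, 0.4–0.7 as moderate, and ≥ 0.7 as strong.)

strong negative

r = -0.956 < 0 so the relationship is negative.
|r| = 0.956, which falls in the strong range.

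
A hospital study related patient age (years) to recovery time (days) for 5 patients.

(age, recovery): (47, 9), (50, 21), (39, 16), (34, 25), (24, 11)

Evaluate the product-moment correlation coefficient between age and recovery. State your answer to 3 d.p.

n = 5, Σx = 194, Σy = 82, Σx² = 7962, Σy² = 1524, Σxy = 3211
nΣxy − ΣxΣy = 16055 − 15908 = 147
nΣx² − (Σx)² = 39810 − 37636 = 2174; nΣy² − (Σy)² = 7620 − 6724 = 896
r = 147 / √(2174 × 896) = 147 / 1395.6733 ≈ 0.105

0.105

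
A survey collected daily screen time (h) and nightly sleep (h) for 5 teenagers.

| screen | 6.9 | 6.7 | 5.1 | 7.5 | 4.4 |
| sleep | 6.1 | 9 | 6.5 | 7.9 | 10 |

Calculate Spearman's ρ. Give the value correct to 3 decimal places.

-0.500

Rank screen: 4, 3, 2, 5, 1
Rank sleep: 1, 4, 2, 3, 5
d = rank(screen) − rank(sleep): 3, -1, 0, 2, -4; Σd² = 30
ρ = 1 − 6Σd² / [n(n²−1)] = 1 − 6×30 / (5×24) = 1 − 180/120 ≈ -0.500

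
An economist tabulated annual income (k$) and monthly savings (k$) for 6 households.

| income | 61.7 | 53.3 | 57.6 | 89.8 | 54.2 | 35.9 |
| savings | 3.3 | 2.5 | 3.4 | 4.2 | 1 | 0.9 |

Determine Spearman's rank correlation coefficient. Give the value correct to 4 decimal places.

Rank income: 5, 2, 4, 6, 3, 1
Rank savings: 4, 3, 5, 6, 2, 1
d = rank(income) − rank(savings): 1, -1, -1, 0, 1, 0; Σd² = 4
ρ = 1 − 6Σd² / [n(n²−1)] = 1 − 6×4 / (6×35) = 1 − 24/210 ≈ 0.8857

0.8857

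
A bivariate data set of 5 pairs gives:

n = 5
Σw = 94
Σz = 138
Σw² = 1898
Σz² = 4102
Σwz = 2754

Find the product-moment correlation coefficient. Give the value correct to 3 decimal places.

0.815

r = (nΣwz − ΣwΣz) / √[(nΣw² − (Σw)²)(nΣz² − (Σz)²)]
Numerator: 5×2754 − 94×138 = 798
Denominator: √[(9490 − 8836)(20510 − 19044)] = √[654 × 1466] = 979.1650
r = 798 / 979.1650 ≈ 0.815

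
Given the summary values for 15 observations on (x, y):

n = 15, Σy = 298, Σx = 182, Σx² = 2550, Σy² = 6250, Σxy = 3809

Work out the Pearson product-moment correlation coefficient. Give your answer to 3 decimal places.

0.576

r = (nΣxy − ΣxΣy) / √[(nΣx² − (Σx)²)(nΣy² − (Σy)²)]
Numerator: 15×3809 − 182×298 = 2899
Denominator: √[(38250 − 33124)(93750 − 88804)] = √[5126 × 4946] = 5035.1957
r = 2899 / 5035.1957 ≈ 0.576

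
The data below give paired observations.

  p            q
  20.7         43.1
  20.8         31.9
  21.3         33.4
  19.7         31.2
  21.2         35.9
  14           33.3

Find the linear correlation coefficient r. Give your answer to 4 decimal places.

0.2127

n = 6, Σp = 117.7, Σq = 208.8, Σp² = 2348.35, Σq² = 7361.92, Σpq = 4109.03
nΣpq − ΣpΣq = 24654.18 − 24575.76 = 78.42
nΣp² − (Σp)² = 14090.1 − 13853.29 = 236.81; nΣq² − (Σq)² = 44171.52 − 43597.44 = 574.08
r = 78.42 / √(236.81 × 574.08) = 78.42 / 368.7111 ≈ 0.2127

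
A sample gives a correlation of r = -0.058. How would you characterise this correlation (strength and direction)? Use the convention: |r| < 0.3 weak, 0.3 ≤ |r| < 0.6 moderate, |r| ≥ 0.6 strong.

r = -0.058 < 0 so the relationship is negative.
|r| = 0.058, which falls in the weak range.

weak negative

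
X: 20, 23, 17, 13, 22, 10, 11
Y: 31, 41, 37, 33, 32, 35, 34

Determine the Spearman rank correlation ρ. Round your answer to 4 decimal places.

0.0000

Rank X: 5, 7, 4, 3, 6, 1, 2
Rank Y: 1, 7, 6, 3, 2, 5, 4
d = rank(X) − rank(Y): 4, 0, -2, 0, 4, -4, -2; Σd² = 56
ρ = 1 − 6Σd² / [n(n²−1)] = 1 − 6×56 / (7×48) = 1 − 336/336 ≈ 0.0000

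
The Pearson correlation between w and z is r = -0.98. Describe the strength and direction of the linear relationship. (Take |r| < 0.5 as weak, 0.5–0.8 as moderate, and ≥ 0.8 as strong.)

r = -0.98 < 0 so the relationship is negative.
|r| = 0.98, which falls in the strong range.

strong negative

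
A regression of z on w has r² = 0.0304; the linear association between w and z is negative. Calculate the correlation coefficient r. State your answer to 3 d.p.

|r| = √0.0304 = 0.174
The association is negative, so r = −0.174.

-0.174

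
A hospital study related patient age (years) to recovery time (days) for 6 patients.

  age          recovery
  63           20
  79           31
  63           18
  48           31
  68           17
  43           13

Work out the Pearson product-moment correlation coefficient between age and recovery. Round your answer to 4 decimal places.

n = 6, Σx = 364, Σy = 130, Σx² = 22956, Σy² = 3104, Σxy = 8046
nΣxy − ΣxΣy = 48276 − 47320 = 956
nΣx² − (Σx)² = 137736 − 132496 = 5240; nΣy² − (Σy)² = 18624 − 16900 = 1724
r = 956 / √(5240 × 1724) = 956 / 3005.6214 ≈ 0.3181

0.3181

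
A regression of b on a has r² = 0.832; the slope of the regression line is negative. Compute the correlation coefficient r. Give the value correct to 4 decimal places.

|r| = √0.832 = 0.9121
The association is negative, so r = −0.9121.

-0.9121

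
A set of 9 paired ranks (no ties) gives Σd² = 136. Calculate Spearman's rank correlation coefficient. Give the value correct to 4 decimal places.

ρ = 1 − 6Σd² / [n(n²−1)] = 1 − 6×136 / (9×80)
  = 1 − 816/720 = 1 − 1.13333 ≈ -0.1333

-0.1333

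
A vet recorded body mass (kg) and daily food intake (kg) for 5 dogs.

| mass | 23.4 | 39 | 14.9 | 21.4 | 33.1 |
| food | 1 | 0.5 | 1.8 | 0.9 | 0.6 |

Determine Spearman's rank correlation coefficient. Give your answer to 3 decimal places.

-0.900

Rank mass: 3, 5, 1, 2, 4
Rank food: 4, 1, 5, 3, 2
d = rank(mass) − rank(food): -1, 4, -4, -1, 2; Σd² = 38
ρ = 1 − 6Σd² / [n(n²−1)] = 1 − 6×38 / (5×24) = 1 − 228/120 ≈ -0.900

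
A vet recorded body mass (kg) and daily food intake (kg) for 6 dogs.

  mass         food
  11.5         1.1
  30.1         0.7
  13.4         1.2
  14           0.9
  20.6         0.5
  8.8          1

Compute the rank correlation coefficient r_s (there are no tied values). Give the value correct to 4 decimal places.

-0.7143

Rank mass: 2, 6, 3, 4, 5, 1
Rank food: 5, 2, 6, 3, 1, 4
d = rank(mass) − rank(food): -3, 4, -3, 1, 4, -3; Σd² = 60
ρ = 1 − 6Σd² / [n(n²−1)] = 1 − 6×60 / (6×35) = 1 − 360/210 ≈ -0.7143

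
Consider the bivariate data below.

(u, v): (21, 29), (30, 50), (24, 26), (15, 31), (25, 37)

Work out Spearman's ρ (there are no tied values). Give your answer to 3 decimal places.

Rank u: 2, 5, 3, 1, 4
Rank v: 2, 5, 1, 3, 4
d = rank(u) − rank(v): 0, 0, 2, -2, 0; Σd² = 8
ρ = 1 − 6Σd² / [n(n²−1)] = 1 − 6×8 / (5×24) = 1 − 48/120 ≈ 0.600

0.600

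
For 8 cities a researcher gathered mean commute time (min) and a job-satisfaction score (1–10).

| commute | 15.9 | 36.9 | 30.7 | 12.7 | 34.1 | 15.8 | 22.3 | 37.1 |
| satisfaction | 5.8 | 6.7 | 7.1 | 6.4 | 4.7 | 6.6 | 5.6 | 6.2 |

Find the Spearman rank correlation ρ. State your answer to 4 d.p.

-0.0238

Rank commute: 3, 7, 5, 1, 6, 2, 4, 8
Rank satisfaction: 3, 7, 8, 5, 1, 6, 2, 4
d = rank(commute) − rank(satisfaction): 0, 0, -3, -4, 5, -4, 2, 4; Σd² = 86
ρ = 1 − 6Σd² / [n(n²−1)] = 1 − 6×86 / (8×63) = 1 − 516/504 ≈ -0.0238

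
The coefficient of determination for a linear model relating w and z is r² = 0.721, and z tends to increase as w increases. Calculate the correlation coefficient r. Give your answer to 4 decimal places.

0.8491

|r| = √0.721 = 0.8491
The association is positive, so r = 0.8491.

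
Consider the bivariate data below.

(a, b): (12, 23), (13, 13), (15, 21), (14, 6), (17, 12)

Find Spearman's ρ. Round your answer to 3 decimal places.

-0.500

Rank a: 1, 2, 4, 3, 5
Rank b: 5, 3, 4, 1, 2
d = rank(a) − rank(b): -4, -1, 0, 2, 3; Σd² = 30
ρ = 1 − 6Σd² / [n(n²−1)] = 1 − 6×30 / (5×24) = 1 − 180/120 ≈ -0.500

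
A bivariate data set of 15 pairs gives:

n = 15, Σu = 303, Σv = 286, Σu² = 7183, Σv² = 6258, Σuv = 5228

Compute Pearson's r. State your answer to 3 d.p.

-0.594

r = (nΣuv − ΣuΣv) / √[(nΣu² − (Σu)²)(nΣv² − (Σv)²)]
Numerator: 15×5228 − 303×286 = -8238
Denominator: √[(107745 − 91809)(93870 − 81796)] = √[15936 × 12074] = 13871.2387
r = -8238 / 13871.2387 ≈ -0.594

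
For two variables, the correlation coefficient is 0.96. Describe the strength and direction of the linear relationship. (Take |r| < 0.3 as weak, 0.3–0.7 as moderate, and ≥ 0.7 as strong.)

strong positive

r = 0.96 > 0 so the relationship is positive.
|r| = 0.96, which falls in the strong range.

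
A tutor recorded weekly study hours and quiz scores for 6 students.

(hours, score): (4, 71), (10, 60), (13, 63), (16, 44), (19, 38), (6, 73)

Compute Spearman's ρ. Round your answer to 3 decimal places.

Rank hours: 1, 3, 4, 5, 6, 2
Rank score: 5, 3, 4, 2, 1, 6
d = rank(hours) − rank(score): -4, 0, 0, 3, 5, -4; Σd² = 66
ρ = 1 − 6Σd² / [n(n²−1)] = 1 − 6×66 / (6×35) = 1 − 396/210 ≈ -0.886

-0.886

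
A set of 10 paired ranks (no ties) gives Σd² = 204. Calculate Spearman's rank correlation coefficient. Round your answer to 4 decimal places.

ρ = 1 − 6Σd² / [n(n²−1)] = 1 − 6×204 / (10×99)
  = 1 − 1224/990 = 1 − 1.23636 ≈ -0.2364

-0.2364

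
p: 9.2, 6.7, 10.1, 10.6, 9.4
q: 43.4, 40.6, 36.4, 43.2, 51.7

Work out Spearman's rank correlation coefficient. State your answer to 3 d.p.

Rank p: 2, 1, 4, 5, 3
Rank q: 4, 2, 1, 3, 5
d = rank(p) − rank(q): -2, -1, 3, 2, -2; Σd² = 22
ρ = 1 − 6Σd² / [n(n²−1)] = 1 − 6×22 / (5×24) = 1 − 132/120 ≈ -0.100

-0.100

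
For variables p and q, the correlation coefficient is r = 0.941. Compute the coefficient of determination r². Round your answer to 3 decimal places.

0.885

r² = (0.941)² = 0.885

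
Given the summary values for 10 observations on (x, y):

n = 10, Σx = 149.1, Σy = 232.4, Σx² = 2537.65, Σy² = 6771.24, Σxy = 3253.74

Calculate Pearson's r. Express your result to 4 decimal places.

r = (nΣxy − ΣxΣy) / √[(nΣx² − (Σx)²)(nΣy² − (Σy)²)]
Numerator: 10×3253.74 − 149.1×232.4 = -2113.44
Denominator: √[(25376.5 − 22230.81)(67712.4 − 54009.76)] = √[3145.69 × 13702.64] = 6565.3833
r = -2113.44 / 6565.3833 ≈ -0.3219

-0.3219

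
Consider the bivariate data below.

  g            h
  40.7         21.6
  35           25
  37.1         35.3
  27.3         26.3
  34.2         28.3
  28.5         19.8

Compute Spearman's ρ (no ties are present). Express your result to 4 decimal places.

0.0857

Rank g: 6, 4, 5, 1, 3, 2
Rank h: 2, 3, 6, 4, 5, 1
d = rank(g) − rank(h): 4, 1, -1, -3, -2, 1; Σd² = 32
ρ = 1 − 6Σd² / [n(n²−1)] = 1 − 6×32 / (6×35) = 1 − 192/210 ≈ 0.0857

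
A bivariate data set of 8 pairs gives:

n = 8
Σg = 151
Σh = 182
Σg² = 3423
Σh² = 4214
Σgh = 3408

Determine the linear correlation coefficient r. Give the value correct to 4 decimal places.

-0.1328

r = (nΣgh − ΣgΣh) / √[(nΣg² − (Σg)²)(nΣh² − (Σh)²)]
Numerator: 8×3408 − 151×182 = -218
Denominator: √[(27384 − 22801)(33712 − 33124)] = √[4583 × 588] = 1641.5858
r = -218 / 1641.5858 ≈ -0.1328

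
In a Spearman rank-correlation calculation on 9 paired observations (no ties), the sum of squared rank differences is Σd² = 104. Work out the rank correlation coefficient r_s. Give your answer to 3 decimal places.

ρ = 1 − 6Σd² / [n(n²−1)] = 1 − 6×104 / (9×80)
  = 1 − 624/720 = 1 − 0.8667 ≈ 0.133

0.133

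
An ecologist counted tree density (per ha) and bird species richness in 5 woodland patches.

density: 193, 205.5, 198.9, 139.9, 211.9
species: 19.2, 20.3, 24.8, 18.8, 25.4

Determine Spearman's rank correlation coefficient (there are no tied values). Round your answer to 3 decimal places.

0.900

Rank density: 2, 4, 3, 1, 5
Rank species: 2, 3, 4, 1, 5
d = rank(density) − rank(species): 0, 1, -1, 0, 0; Σd² = 2
ρ = 1 − 6Σd² / [n(n²−1)] = 1 − 6×2 / (5×24) = 1 − 12/120 ≈ 0.900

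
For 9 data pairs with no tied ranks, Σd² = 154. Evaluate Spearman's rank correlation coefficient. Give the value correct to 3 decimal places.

ρ = 1 − 6Σd² / [n(n²−1)] = 1 − 6×154 / (9×80)
  = 1 − 924/720 = 1 − 1.2833 ≈ -0.283

-0.283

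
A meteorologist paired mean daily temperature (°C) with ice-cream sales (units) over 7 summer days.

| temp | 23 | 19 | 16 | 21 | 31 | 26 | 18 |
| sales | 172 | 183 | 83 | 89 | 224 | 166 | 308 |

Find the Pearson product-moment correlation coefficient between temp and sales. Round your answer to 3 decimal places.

0.201

n = 7, Σx = 154, Σy = 1225, Σx² = 3548, Σy² = 250479, Σxy = 27434
nΣxy − ΣxΣy = 192038 − 188650 = 3388
nΣx² − (Σx)² = 24836 − 23716 = 1120; nΣy² − (Σy)² = 1753353 − 1500625 = 252728
r = 3388 / √(1120 × 252728) = 3388 / 16824.2492 ≈ 0.201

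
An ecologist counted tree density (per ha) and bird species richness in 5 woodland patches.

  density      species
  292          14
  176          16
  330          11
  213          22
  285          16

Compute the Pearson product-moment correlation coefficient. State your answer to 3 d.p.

-0.688

n = 5, Σx = 1296, Σy = 79, Σx² = 351734, Σy² = 1313, Σxy = 19780
nΣxy − ΣxΣy = 98900 − 102384 = -3484
nΣx² − (Σx)² = 1758670 − 1679616 = 79054; nΣy² − (Σy)² = 6565 − 6241 = 324
r = -3484 / √(79054 × 324) = -3484 / 5060.9778 ≈ -0.688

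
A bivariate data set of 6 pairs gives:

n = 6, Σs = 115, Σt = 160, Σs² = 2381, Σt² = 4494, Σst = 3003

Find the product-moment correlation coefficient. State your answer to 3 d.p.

r = (nΣst − ΣsΣt) / √[(nΣs² − (Σs)²)(nΣt² − (Σt)²)]
Numerator: 6×3003 − 115×160 = -382
Denominator: √[(14286 − 13225)(26964 − 25600)] = √[1061 × 1364] = 1202.9979
r = -382 / 1202.9979 ≈ -0.318

-0.318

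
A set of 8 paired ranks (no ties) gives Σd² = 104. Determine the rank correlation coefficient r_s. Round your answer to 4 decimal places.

-0.2381

ρ = 1 − 6Σd² / [n(n²−1)] = 1 − 6×104 / (8×63)
  = 1 − 624/504 = 1 − 1.23810 ≈ -0.2381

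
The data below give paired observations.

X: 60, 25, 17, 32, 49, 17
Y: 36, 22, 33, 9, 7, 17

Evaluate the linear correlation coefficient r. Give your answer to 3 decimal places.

n = 6, ΣX = 200, ΣY = 124, ΣX² = 8228, ΣY² = 3288, ΣXY = 4191
nΣXY − ΣXΣY = 25146 − 24800 = 346
nΣX² − (ΣX)² = 49368 − 40000 = 9368; nΣY² − (ΣY)² = 19728 − 15376 = 4352
r = 346 / √(9368 × 4352) = 346 / 6385.1027 ≈ 0.054

0.054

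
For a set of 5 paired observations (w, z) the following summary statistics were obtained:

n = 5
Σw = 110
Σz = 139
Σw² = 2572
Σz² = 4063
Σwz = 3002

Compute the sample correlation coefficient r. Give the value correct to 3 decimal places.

r = (nΣwz − ΣwΣz) / √[(nΣw² − (Σw)²)(nΣz² − (Σz)²)]
Numerator: 5×3002 − 110×139 = -280
Denominator: √[(12860 − 12100)(20315 − 19321)] = √[760 × 994] = 869.1605
r = -280 / 869.1605 ≈ -0.322

-0.322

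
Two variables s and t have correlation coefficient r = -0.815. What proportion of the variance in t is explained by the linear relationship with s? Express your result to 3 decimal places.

r² = (-0.815)² = 0.664

0.664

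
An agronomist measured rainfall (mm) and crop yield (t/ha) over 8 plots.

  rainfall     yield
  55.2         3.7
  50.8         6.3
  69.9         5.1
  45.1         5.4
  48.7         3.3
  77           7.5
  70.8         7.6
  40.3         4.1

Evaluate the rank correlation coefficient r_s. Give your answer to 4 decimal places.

0.5714

Rank rainfall: 5, 4, 6, 2, 3, 8, 7, 1
Rank yield: 2, 6, 4, 5, 1, 7, 8, 3
d = rank(rainfall) − rank(yield): 3, -2, 2, -3, 2, 1, -1, -2; Σd² = 36
ρ = 1 − 6Σd² / [n(n²−1)] = 1 − 6×36 / (8×63) = 1 − 216/504 ≈ 0.5714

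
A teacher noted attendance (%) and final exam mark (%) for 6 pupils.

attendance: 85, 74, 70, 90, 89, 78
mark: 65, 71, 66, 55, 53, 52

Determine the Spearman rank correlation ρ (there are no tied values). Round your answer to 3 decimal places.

Rank attendance: 4, 2, 1, 6, 5, 3
Rank mark: 4, 6, 5, 3, 2, 1
d = rank(attendance) − rank(mark): 0, -4, -4, 3, 3, 2; Σd² = 54
ρ = 1 − 6Σd² / [n(n²−1)] = 1 − 6×54 / (6×35) = 1 − 324/210 ≈ -0.543

-0.543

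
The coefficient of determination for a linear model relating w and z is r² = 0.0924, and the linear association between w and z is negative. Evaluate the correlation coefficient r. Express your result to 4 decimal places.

|r| = √0.0924 = 0.3040
The association is negative, so r = −0.3040.

-0.3040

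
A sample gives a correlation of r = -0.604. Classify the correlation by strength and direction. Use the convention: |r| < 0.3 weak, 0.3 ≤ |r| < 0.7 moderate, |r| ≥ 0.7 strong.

moderate negative

r = -0.604 < 0 so the relationship is negative.
|r| = 0.604, which falls in the moderate range.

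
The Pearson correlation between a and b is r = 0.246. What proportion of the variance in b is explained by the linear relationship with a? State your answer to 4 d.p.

0.0605

r² = (0.246)² = 0.0605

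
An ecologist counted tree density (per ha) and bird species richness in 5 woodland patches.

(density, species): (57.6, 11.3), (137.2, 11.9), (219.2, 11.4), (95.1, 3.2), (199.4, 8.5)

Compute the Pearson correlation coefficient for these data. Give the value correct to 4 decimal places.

n = 5, Σx = 708.5, Σy = 46.3, Σx² = 118994.61, Σy² = 481.75, Σxy = 6781.66
nΣxy − ΣxΣy = 33908.3 − 32803.55 = 1104.75
nΣx² − (Σx)² = 594973.05 − 501972.25 = 93000.8; nΣy² − (Σy)² = 2408.75 − 2143.69 = 265.06
r = 1104.75 / √(93000.8 × 265.06) = 1104.75 / 4964.9564 ≈ 0.2225

0.2225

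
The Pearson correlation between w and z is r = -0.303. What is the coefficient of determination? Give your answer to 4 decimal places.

r² = (-0.303)² = 0.0918

0.0918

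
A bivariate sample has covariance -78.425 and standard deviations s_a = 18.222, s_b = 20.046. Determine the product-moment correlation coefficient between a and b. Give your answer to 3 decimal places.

-0.215

r = Cov(a,b) / (s_a · s_b) = -78.425 / (18.222 × 20.046)
  = -78.425 / 365.2782 ≈ -0.215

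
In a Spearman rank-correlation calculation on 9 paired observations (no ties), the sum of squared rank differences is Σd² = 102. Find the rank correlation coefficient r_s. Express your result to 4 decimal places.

0.1500

ρ = 1 − 6Σd² / [n(n²−1)] = 1 − 6×102 / (9×80)
  = 1 − 612/720 = 1 − 0.85000 ≈ 0.1500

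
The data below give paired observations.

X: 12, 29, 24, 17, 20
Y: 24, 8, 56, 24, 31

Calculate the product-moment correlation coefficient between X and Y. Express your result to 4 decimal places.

n = 5, ΣX = 102, ΣY = 143, ΣX² = 2250, ΣY² = 5313, ΣXY = 2892
nΣXY − ΣXΣY = 14460 − 14586 = -126
nΣX² − (ΣX)² = 11250 − 10404 = 846; nΣY² − (ΣY)² = 26565 − 20449 = 6116
r = -126 / √(846 × 6116) = -126 / 2274.6727 ≈ -0.0554

-0.0554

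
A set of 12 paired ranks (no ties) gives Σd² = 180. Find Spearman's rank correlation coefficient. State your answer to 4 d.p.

0.3706

ρ = 1 − 6Σd² / [n(n²−1)] = 1 − 6×180 / (12×143)
  = 1 − 1080/1716 = 1 − 0.62937 ≈ 0.3706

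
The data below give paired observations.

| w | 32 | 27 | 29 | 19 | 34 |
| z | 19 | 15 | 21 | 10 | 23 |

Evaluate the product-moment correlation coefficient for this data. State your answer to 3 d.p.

n = 5, Σw = 141, Σz = 88, Σw² = 4111, Σz² = 1656, Σwz = 2594
nΣwz − ΣwΣz = 12970 − 12408 = 562
nΣw² − (Σw)² = 20555 − 19881 = 674; nΣz² − (Σz)² = 8280 − 7744 = 536
r = 562 / √(674 × 536) = 562 / 601.0524 ≈ 0.935

0.935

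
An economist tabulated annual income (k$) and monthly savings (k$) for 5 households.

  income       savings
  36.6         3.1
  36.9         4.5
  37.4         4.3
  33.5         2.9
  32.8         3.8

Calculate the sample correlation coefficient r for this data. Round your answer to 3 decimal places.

n = 5, Σx = 177.2, Σy = 18.6, Σx² = 6298.02, Σy² = 71.2, Σxy = 662.12
nΣxy − ΣxΣy = 3310.6 − 3295.92 = 14.68
nΣx² − (Σx)² = 31490.1 − 31399.84 = 90.26; nΣy² − (Σy)² = 356 − 345.96 = 10.04
r = 14.68 / √(90.26 × 10.04) = 14.68 / 30.1033 ≈ 0.488

0.488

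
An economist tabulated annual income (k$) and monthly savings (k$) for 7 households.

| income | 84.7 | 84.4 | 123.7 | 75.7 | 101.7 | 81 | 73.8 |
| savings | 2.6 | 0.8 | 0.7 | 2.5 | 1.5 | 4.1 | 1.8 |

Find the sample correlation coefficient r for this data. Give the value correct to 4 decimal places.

-0.5477

n = 7, Σx = 625, Σy = 14, Σx² = 57679.96, Σy² = 36.44, Σxy = 1181.07
nΣxy − ΣxΣy = 8267.49 − 8750 = -482.51
nΣx² − (Σx)² = 403759.72 − 390625 = 13134.72; nΣy² − (Σy)² = 255.08 − 196 = 59.08
r = -482.51 / √(13134.72 × 59.08) = -482.51 / 880.9082 ≈ -0.5477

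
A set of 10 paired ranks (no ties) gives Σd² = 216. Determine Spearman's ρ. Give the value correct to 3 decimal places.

ρ = 1 − 6Σd² / [n(n²−1)] = 1 − 6×216 / (10×99)
  = 1 − 1296/990 = 1 − 1.3091 ≈ -0.309

-0.309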